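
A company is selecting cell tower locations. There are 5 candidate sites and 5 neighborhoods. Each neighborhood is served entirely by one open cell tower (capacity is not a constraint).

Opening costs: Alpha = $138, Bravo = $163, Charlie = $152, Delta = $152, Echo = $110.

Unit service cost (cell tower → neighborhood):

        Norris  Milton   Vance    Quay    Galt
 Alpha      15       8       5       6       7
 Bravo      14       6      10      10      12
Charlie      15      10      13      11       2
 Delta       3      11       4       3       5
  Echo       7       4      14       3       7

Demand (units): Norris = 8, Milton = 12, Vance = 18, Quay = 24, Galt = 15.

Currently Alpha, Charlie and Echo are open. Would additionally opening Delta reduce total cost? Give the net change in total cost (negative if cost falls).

No — net change +102 (cost rises by 102).

Current service cost with {Alpha, Charlie, Echo}: 296.
Adding Delta: each neighborhood re-picks its cheapest; new service cost 246, saving 50.
Extra fixed cost: 152. Net change = 152 − 50 = 102.
(Totals: 696 → 798.)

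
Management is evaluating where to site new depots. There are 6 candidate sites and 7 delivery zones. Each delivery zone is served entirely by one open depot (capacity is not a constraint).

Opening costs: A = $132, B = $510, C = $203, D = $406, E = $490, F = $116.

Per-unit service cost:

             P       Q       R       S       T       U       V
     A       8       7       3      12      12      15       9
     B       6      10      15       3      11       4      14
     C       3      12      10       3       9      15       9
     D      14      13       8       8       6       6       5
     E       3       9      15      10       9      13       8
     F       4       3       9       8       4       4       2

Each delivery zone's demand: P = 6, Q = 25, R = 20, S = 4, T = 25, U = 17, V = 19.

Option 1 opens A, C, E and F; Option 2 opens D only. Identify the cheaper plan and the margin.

Option 1 is cheaper by 42.

Option 1: {A, C, E, F}: P→C 3·6=18, Q→F 3·25=75, R→A 3·20=60, S→C 3·4=12, T→F 4·25=100, U→F 4·17=68, V→F 2·19=38. Service 371; fixed 941; total 1312.
Option 2: {D}: P→D 14·6=84, Q→D 13·25=325, R→D 8·20=160, S→D 8·4=32, T→D 6·25=150, U→D 6·17=102, V→D 5·19=95. Service 948; fixed 406; total 1354.
Difference: |1312 − 1354| = 42.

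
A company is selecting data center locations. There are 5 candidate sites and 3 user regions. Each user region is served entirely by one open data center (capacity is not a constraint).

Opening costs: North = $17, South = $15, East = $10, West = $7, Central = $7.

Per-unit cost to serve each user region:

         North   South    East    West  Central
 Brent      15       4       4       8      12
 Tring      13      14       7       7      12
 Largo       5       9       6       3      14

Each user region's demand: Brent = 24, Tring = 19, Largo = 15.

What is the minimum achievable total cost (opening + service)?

For any fixed open set, each user region goes to its cheapest open site; total = fixed + service.
{East, West}: Brent→East 4·24=96, Tring→East 7·19=133, Largo→West 3·15=45. Service 274; fixed 17; total 291.
{South, West}: Brent→South 4·24=96, Tring→West 7·19=133, Largo→West 3·15=45. Service 274; fixed 22; total 296.
{East, West, Central}: Brent→East 4·24=96, Tring→East 7·19=133, Largo→West 3·15=45. Service 274; fixed 24; total 298.
{North, South, East, West, Central}: Brent→South 4·24=96, Tring→East 7·19=133, Largo→West 3·15=45. Service 274; fixed 56; total 330.
No other subset beats 291.

Minimum total cost: 291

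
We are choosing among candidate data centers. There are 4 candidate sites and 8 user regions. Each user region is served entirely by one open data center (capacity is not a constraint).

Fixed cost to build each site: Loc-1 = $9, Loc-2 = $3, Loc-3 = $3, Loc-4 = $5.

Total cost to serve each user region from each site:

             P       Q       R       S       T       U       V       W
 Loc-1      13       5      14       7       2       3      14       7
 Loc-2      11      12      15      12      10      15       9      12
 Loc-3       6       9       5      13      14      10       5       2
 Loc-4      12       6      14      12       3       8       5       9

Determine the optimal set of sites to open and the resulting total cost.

Open Loc-1 and Loc-3; minimum total cost 47.

For any fixed open set, each user region goes to its cheapest open site; total = fixed + service.
{Loc-1, Loc-3}: P→Loc-3 6, Q→Loc-1 5, R→Loc-3 5, S→Loc-1 7, T→Loc-1 2, U→Loc-1 3, V→Loc-3 5, W→Loc-3 2. Service 35; fixed 12; total 47.
{Loc-1, Loc-2, Loc-3}: service 35 + fixed 15 = 50
{Loc-1, Loc-3, Loc-4}: P→Loc-3 6, Q→Loc-1 5, R→Loc-3 5, S→Loc-1 7, T→Loc-1 2, U→Loc-1 3, V→Loc-3 5, W→Loc-3 2. Service 35; fixed 17; total 52.
{Loc-1, Loc-2, Loc-3, Loc-4}: service 35 + fixed 20 = 55
No other subset beats 47.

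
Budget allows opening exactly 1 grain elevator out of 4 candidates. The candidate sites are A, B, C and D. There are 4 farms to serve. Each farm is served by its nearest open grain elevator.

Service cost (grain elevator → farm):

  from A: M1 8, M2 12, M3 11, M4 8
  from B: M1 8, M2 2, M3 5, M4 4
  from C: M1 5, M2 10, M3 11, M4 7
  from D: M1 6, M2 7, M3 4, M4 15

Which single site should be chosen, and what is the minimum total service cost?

With exactly 1 open, each farm uses its cheapest among the chosen.
{B}: M1→B 8, M2→B 2, M3→B 5, M4→B 4. Service cost 19.
{D}: service cost 32
{C}: service cost 33
Among all 4 size-1 choices, {B} is lowest.

Choose B only; total service cost 19.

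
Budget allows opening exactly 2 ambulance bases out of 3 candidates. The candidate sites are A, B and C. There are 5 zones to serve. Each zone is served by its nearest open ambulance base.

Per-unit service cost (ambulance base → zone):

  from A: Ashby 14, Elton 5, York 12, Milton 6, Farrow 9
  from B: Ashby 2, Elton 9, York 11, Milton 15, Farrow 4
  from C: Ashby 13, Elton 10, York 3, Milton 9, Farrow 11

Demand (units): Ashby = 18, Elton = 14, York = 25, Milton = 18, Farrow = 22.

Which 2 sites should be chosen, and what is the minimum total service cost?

Choose B and C; total service cost 487.

With exactly 2 open, each zone uses its cheapest among the chosen.
{B, C}: Ashby→B 2·18=36, Elton→B 9·14=126, York→C 3·25=75, Milton→C 9·18=162, Farrow→B 4·22=88. Service cost 487.
{A, B}: service cost 577
{A, C}: service cost 685
Among all 3 size-2 choices, {B, C} is lowest.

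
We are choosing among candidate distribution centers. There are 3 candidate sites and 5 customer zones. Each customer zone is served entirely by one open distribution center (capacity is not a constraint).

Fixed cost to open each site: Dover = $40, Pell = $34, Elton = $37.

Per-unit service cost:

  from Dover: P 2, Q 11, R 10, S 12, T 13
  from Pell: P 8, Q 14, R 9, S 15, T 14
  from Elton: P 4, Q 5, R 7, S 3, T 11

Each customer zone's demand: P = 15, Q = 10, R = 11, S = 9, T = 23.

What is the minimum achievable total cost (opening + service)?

For any fixed open set, each customer zone goes to its cheapest open site; total = fixed + service.
{Elton}: P→Elton 4·15=60, Q→Elton 5·10=50, R→Elton 7·11=77, S→Elton 3·9=27, T→Elton 11·23=253. Service 467; fixed 37; total 504.
{Dover, Elton}: P→Dover 2·15=30, Q→Elton 5·10=50, R→Elton 7·11=77, S→Elton 3·9=27, T→Elton 11·23=253. Service 437; fixed 77; total 514.
{Pell, Elton}: service 467 + fixed 71 = 538
{Dover, Pell, Elton}: service 437 + fixed 111 = 548
No other subset beats 504.

Minimum total cost: 504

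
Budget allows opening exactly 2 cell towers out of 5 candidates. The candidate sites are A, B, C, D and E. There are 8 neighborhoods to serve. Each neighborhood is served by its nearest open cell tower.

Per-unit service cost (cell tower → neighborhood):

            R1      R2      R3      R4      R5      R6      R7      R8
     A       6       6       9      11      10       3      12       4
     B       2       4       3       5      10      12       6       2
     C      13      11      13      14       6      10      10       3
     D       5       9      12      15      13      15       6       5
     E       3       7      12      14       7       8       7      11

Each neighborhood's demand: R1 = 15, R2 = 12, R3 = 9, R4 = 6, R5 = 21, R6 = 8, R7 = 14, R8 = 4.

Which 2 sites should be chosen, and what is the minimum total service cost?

With exactly 2 open, each neighborhood uses its cheapest among the chosen.
{B, C}: R1→B 2·15=30, R2→B 4·12=48, R3→B 3·9=27, R4→B 5·6=30, R5→C 6·21=126, R6→C 10·8=80, R7→B 6·14=84, R8→B 2·4=8. Service cost 433.
{B, E}: service cost 438
{A, B}: service cost 461
Among all 10 size-2 choices, {B, C} is lowest.

Choose B and C; total service cost 433.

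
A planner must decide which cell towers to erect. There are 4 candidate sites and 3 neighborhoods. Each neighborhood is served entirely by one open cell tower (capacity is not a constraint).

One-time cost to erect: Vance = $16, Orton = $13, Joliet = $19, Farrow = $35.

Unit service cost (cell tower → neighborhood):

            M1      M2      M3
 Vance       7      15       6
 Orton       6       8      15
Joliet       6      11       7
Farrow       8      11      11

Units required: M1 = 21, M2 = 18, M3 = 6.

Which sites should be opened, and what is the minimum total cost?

Open Vance and Orton; minimum total cost 335.

For any fixed open set, each neighborhood goes to its cheapest open site; total = fixed + service.
{Vance, Orton}: M1→Orton 6·21=126, M2→Orton 8·18=144, M3→Vance 6·6=36. Service 306; fixed 29; total 335.
{Orton, Joliet}: M1→Orton 6·21=126, M2→Orton 8·18=144, M3→Joliet 7·6=42. Service 312; fixed 32; total 344.
{Vance, Orton, Joliet}: M1→Orton 6·21=126, M2→Orton 8·18=144, M3→Vance 6·6=36. Service 306; fixed 48; total 354.
{Vance, Orton, Joliet, Farrow}: M1→Orton 6·21=126, M2→Orton 8·18=144, M3→Vance 6·6=36. Service 306; fixed 83; total 389.
No other subset beats 335.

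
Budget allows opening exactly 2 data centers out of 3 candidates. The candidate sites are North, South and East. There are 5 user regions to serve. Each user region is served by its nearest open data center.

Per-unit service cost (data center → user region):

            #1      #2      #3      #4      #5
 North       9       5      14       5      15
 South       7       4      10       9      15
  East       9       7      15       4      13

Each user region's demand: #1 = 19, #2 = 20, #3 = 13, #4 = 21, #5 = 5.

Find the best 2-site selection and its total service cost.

With exactly 2 open, each user region uses its cheapest among the chosen.
{South, East}: #1→South 7·19=133, #2→South 4·20=80, #3→South 10·13=130, #4→East 4·21=84, #5→East 13·5=65. Service cost 492.
{North, South}: service cost 523
{North, East}: service cost 602
Among all 3 size-2 choices, {South, East} is lowest.

Choose South and East; total service cost 492.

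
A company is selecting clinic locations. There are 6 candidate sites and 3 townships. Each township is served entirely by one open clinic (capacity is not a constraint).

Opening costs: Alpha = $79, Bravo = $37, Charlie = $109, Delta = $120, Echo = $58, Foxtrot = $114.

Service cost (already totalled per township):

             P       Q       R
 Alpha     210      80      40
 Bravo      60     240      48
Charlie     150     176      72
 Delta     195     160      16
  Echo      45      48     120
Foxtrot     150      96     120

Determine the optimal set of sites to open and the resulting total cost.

For any fixed open set, each township goes to its cheapest open site; total = fixed + service.
{Bravo, Echo}: P→Echo 45, Q→Echo 48, R→Bravo 48. Service 141; fixed 95; total 236.
{Alpha, Echo}: service 133 + fixed 137 = 270
{Echo}: P→Echo 45, Q→Echo 48, R→Echo 120. Service 213; fixed 58; total 271.
{Alpha, Bravo, Charlie, Delta, Echo, Foxtrot}: P→Echo 45, Q→Echo 48, R→Delta 16. Service 109; fixed 517; total 626.
No other subset beats 236.

Open Bravo and Echo; minimum total cost 236.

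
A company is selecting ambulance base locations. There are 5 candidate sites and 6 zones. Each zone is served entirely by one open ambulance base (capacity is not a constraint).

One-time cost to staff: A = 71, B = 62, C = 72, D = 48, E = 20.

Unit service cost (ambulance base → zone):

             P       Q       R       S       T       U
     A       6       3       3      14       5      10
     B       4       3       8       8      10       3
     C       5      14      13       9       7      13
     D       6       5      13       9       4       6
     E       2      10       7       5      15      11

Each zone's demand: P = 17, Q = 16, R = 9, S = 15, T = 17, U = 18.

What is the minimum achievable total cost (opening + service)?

For any fixed open set, each zone goes to its cheapest open site; total = fixed + service.
{B, D, E}: P→E 2·17=34, Q→B 3·16=48, R→E 7·9=63, S→E 5·15=75, T→D 4·17=68, U→B 3·18=54. Service 342; fixed 130; total 472.
{A, B, E}: service 323 + fixed 153 = 476
{D, E}: P→E 2·17=34, Q→D 5·16=80, R→E 7·9=63, S→E 5·15=75, T→D 4·17=68, U→D 6·18=108. Service 428; fixed 68; total 496.
{A, B, C, D, E}: P→E 2·17=34, Q→A 3·16=48, R→A 3·9=27, S→E 5·15=75, T→D 4·17=68, U→B 3·18=54. Service 306; fixed 273; total 579.
No other subset beats 472.

Minimum total cost: 472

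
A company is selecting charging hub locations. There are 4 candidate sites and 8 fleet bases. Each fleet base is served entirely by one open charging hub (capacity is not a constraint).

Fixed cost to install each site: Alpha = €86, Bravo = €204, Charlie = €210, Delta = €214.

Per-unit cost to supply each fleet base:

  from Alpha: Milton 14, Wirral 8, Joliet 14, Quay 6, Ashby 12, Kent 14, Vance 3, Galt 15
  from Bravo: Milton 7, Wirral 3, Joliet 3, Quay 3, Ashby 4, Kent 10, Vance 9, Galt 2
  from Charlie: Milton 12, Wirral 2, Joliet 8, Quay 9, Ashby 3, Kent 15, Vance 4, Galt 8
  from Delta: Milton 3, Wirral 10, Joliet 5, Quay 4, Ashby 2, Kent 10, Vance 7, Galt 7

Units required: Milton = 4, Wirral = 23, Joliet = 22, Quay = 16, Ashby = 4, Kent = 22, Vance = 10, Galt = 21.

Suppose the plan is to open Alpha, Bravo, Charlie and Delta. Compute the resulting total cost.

Total cost: 1186

Each fleet base is assigned to its cheapest site among the open ones.
{Alpha, Bravo, Charlie, Delta}: Milton→Delta 3·4=12, Wirral→Charlie 2·23=46, Joliet→Bravo 3·22=66, Quay→Bravo 3·16=48, Ashby→Delta 2·4=8, Kent→Bravo 10·22=220, Vance→Alpha 3·10=30, Galt→Bravo 2·21=42. Service 472; fixed 714; total 1186.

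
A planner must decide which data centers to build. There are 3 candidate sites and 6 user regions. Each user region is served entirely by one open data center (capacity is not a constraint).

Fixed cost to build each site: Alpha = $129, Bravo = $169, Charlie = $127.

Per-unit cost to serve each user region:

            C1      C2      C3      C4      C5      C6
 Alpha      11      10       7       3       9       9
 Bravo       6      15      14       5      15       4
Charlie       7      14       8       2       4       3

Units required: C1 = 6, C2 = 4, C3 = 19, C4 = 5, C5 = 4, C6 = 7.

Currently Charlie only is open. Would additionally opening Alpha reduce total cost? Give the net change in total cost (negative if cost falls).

No — net change +94 (cost rises by 94).

Current service cost with {Charlie}: 297.
Adding Alpha: each user region re-picks its cheapest; new service cost 262, saving 35.
Extra fixed cost: 129. Net change = 129 − 35 = 94.
(Totals: 424 → 518.)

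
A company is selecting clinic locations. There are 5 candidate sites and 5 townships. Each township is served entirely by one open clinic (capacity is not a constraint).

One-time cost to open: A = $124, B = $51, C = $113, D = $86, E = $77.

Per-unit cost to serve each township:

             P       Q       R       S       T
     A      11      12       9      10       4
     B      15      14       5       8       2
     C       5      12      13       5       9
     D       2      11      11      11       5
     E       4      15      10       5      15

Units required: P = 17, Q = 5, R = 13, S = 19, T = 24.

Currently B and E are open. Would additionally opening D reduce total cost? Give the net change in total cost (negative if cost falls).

Current service cost with {B, E}: 346.
Adding D: each township re-picks its cheapest; new service cost 297, saving 49.
Extra fixed cost: 86. Net change = 86 − 49 = 37.
(Totals: 474 → 511.)

No — net change +37 (cost rises by 37).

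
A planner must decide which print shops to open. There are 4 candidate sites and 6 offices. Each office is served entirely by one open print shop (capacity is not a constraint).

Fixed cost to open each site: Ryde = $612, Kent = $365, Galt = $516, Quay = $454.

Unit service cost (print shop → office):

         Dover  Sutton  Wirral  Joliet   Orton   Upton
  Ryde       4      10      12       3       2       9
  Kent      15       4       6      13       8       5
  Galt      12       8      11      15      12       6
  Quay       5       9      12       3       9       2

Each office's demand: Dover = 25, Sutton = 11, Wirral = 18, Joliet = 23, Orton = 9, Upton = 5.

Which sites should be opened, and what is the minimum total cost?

Open Quay only; minimum total cost 1054.

For any fixed open set, each office goes to its cheapest open site; total = fixed + service.
{Quay}: Dover→Quay 5·25=125, Sutton→Quay 9·11=99, Wirral→Quay 12·18=216, Joliet→Quay 3·23=69, Orton→Quay 9·9=81, Upton→Quay 2·5=10. Service 600; fixed 454; total 1054.
{Ryde}: service 558 + fixed 612 = 1170
{Kent, Quay}: service 428 + fixed 819 = 1247
{Ryde, Kent, Galt, Quay}: Dover→Ryde 4·25=100, Sutton→Kent 4·11=44, Wirral→Kent 6·18=108, Joliet→Ryde 3·23=69, Orton→Ryde 2·9=18, Upton→Quay 2·5=10. Service 349; fixed 1947; total 2296.
No other subset beats 1054.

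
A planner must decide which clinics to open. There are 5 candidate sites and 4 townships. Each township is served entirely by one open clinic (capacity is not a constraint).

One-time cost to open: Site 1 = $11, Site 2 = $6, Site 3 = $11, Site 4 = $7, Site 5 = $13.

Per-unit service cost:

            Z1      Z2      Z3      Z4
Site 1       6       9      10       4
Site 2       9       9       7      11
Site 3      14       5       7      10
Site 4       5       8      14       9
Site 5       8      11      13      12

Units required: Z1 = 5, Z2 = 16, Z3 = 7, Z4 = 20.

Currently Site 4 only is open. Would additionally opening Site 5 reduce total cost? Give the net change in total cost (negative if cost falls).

No — net change +6 (cost rises by 6).

Current service cost with {Site 4}: 431.
Adding Site 5: each township re-picks its cheapest; new service cost 424, saving 7.
Extra fixed cost: 13. Net change = 13 − 7 = 6.
(Totals: 438 → 444.)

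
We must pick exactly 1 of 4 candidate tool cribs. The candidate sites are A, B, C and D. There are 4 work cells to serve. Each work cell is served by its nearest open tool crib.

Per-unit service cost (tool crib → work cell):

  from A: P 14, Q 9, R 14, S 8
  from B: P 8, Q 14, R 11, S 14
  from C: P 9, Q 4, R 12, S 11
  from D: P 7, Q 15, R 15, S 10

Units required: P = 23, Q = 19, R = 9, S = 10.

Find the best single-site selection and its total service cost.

With exactly 1 open, each work cell uses its cheapest among the chosen.
{C}: P→C 9·23=207, Q→C 4·19=76, R→C 12·9=108, S→C 11·10=110. Service cost 501.
{D}: service cost 681
{B}: service cost 689
Among all 4 size-1 choices, {C} is lowest.

Choose C only; total service cost 501.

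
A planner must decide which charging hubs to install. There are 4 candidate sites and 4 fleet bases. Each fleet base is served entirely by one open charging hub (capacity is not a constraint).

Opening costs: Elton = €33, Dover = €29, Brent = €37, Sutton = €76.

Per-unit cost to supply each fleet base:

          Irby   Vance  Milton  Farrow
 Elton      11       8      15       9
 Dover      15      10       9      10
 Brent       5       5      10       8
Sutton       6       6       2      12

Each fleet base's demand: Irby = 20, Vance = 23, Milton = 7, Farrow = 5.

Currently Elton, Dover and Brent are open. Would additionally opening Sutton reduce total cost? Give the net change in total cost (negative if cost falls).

Current service cost with {Elton, Dover, Brent}: 318.
Adding Sutton: each fleet base re-picks its cheapest; new service cost 269, saving 49.
Extra fixed cost: 76. Net change = 76 − 49 = 27.
(Totals: 417 → 444.)

No — net change +27 (cost rises by 27).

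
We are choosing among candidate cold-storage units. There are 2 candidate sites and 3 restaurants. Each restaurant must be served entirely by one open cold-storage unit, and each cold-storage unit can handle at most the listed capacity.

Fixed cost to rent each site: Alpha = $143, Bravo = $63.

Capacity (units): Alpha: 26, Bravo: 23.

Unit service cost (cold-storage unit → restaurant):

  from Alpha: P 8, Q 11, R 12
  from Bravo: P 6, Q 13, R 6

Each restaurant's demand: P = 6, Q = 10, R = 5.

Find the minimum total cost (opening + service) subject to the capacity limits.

Minimum total cost: 259

Open {Bravo}: P→Bravo 6·6=36, Q→Bravo 13·10=130, R→Bravo 6·5=30.
Loads: Bravo carries 21/23. Service 196; fixed 63; total 259.
Next best feasible plan costs 361.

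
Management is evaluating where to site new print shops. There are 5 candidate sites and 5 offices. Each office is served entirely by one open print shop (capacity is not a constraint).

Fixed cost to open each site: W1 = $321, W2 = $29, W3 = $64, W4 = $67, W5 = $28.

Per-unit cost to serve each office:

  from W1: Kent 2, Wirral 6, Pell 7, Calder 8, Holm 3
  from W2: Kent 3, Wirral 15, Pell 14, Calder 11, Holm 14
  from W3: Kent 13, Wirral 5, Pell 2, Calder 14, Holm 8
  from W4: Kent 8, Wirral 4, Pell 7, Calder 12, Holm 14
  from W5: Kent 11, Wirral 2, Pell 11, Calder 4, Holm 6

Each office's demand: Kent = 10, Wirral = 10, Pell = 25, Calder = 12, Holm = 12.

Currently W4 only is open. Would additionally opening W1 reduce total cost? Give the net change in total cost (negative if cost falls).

Current service cost with {W4}: 607.
Adding W1: each office re-picks its cheapest; new service cost 367, saving 240.
Extra fixed cost: 321. Net change = 321 − 240 = 81.
(Totals: 674 → 755.)

No — net change +81 (cost rises by 81).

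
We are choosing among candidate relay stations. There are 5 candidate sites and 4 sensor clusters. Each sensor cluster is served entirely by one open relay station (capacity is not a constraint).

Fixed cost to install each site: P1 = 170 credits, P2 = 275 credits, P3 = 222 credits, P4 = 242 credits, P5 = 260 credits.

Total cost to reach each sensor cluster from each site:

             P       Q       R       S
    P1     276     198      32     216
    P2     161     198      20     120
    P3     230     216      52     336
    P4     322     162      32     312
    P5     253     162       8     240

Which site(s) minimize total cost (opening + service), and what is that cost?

Open P2 only; minimum total cost 774.

For any fixed open set, each sensor cluster goes to its cheapest open site; total = fixed + service.
{P2}: P→P2 161, Q→P2 198, R→P2 20, S→P2 120. Service 499; fixed 275; total 774.
{P1}: service 722 + fixed 170 = 892
{P5}: service 663 + fixed 260 = 923
{P1, P2, P3, P4, P5}: P→P2 161, Q→P4 162, R→P5 8, S→P2 120. Service 451; fixed 1169; total 1620.
No other subset beats 774.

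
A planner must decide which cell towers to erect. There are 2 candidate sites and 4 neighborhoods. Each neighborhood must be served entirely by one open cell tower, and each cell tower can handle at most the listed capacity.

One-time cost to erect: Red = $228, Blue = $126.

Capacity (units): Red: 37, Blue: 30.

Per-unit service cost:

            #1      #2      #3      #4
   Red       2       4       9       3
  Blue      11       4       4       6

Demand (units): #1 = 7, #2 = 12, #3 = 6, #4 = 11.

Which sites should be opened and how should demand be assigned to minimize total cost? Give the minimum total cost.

Open {Red}: #1→Red 2·7=14, #2→Red 4·12=48, #3→Red 9·6=54, #4→Red 3·11=33.
Loads: Red carries 36/37. Service 149; fixed 228; total 377.
Next best feasible plan costs 473.

Minimum total cost: 377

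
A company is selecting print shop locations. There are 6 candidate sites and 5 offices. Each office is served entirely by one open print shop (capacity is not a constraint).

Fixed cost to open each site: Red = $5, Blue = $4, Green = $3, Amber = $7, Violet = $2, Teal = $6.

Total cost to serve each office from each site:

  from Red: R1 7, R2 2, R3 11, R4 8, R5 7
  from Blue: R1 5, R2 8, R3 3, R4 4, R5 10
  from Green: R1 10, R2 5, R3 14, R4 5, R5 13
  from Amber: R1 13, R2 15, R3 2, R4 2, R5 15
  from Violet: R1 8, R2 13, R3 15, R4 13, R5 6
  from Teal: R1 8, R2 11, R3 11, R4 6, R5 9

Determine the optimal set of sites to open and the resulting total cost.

Open Red and Blue; minimum total cost 30.

For any fixed open set, each office goes to its cheapest open site; total = fixed + service.
{Red, Blue}: R1→Blue 5, R2→Red 2, R3→Blue 3, R4→Blue 4, R5→Red 7. Service 21; fixed 9; total 30.
{Red, Blue, Violet}: R1→Blue 5, R2→Red 2, R3→Blue 3, R4→Blue 4, R5→Violet 6. Service 20; fixed 11; total 31.
{Red, Amber}: service 20 + fixed 12 = 32
{Red, Blue, Green, Amber, Violet, Teal}: R1→Blue 5, R2→Red 2, R3→Amber 2, R4→Amber 2, R5→Violet 6. Service 17; fixed 27; total 44.
No other subset beats 30.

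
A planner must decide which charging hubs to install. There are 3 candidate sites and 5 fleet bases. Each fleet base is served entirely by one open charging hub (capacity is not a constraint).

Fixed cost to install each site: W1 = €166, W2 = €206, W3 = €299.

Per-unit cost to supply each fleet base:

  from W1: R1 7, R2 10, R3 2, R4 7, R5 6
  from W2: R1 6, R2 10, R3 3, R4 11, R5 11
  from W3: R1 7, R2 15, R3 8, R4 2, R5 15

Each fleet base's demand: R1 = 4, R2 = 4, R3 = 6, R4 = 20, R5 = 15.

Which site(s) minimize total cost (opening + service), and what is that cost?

For any fixed open set, each fleet base goes to its cheapest open site; total = fixed + service.
{W1}: R1→W1 7·4=28, R2→W1 10·4=40, R3→W1 2·6=12, R4→W1 7·20=140, R5→W1 6·15=90. Service 310; fixed 166; total 476.
{W2}: R1→W2 6·4=24, R2→W2 10·4=40, R3→W2 3·6=18, R4→W2 11·20=220, R5→W2 11·15=165. Service 467; fixed 206; total 673.
{W1, W3}: R1→W1 7·4=28, R2→W1 10·4=40, R3→W1 2·6=12, R4→W3 2·20=40, R5→W1 6·15=90. Service 210; fixed 465; total 675.
{W1, W2, W3}: R1→W2 6·4=24, R2→W1 10·4=40, R3→W1 2·6=12, R4→W3 2·20=40, R5→W1 6·15=90. Service 206; fixed 671; total 877.
(All 7 nonempty subsets were checked; W1 only is lowest.)

Open W1 only; minimum total cost 476.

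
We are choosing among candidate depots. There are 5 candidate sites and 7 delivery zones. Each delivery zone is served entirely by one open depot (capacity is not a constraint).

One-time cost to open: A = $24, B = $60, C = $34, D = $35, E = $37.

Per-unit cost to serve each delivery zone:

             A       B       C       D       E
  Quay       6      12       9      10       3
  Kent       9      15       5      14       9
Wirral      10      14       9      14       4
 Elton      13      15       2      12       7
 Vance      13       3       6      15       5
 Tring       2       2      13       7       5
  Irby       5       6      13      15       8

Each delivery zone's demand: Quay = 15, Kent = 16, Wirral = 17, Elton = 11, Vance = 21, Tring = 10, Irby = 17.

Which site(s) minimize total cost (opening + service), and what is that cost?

For any fixed open set, each delivery zone goes to its cheapest open site; total = fixed + service.
{A, C, E}: Quay→E 3·15=45, Kent→C 5·16=80, Wirral→E 4·17=68, Elton→C 2·11=22, Vance→E 5·21=105, Tring→A 2·10=20, Irby→A 5·17=85. Service 425; fixed 95; total 520.
{B, C, E}: service 400 + fixed 131 = 531
{A, B, C, E}: service 383 + fixed 155 = 538
{A, B, C, D, E}: Quay→E 3·15=45, Kent→C 5·16=80, Wirral→E 4·17=68, Elton→C 2·11=22, Vance→B 3·21=63, Tring→A 2·10=20, Irby→A 5·17=85. Service 383; fixed 190; total 573.
No other subset beats 520.

Open A, C and E; minimum total cost 520.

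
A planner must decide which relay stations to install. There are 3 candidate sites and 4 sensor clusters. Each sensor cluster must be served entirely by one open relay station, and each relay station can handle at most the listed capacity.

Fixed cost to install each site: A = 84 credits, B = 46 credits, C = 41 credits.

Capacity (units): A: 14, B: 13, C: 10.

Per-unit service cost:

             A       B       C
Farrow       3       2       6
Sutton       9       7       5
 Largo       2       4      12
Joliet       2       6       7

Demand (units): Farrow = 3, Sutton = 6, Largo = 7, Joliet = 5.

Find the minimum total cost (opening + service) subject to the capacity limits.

Open {B, C}: Farrow→C 6·3=18, Sutton→C 5·6=30, Largo→B 4·7=28, Joliet→B 6·5=30.
Loads: B carries 12/13, C carries 9/10. Service 106; fixed 87; total 193.
Next best feasible plan costs 197.

Minimum total cost: 193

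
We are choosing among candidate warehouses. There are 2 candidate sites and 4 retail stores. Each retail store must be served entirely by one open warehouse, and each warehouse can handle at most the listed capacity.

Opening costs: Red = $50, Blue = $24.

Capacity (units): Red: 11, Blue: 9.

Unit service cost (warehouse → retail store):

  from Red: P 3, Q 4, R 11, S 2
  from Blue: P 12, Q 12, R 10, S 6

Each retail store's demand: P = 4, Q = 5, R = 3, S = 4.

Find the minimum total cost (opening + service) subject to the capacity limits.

Open {Red, Blue}: P→Red 3·4=12, Q→Red 4·5=20, R→Blue 10·3=30, S→Blue 6·4=24.
Loads: Red carries 9/11, Blue carries 7/9. Service 86; fixed 74; total 160.
Next best feasible plan costs 180.

Minimum total cost: 160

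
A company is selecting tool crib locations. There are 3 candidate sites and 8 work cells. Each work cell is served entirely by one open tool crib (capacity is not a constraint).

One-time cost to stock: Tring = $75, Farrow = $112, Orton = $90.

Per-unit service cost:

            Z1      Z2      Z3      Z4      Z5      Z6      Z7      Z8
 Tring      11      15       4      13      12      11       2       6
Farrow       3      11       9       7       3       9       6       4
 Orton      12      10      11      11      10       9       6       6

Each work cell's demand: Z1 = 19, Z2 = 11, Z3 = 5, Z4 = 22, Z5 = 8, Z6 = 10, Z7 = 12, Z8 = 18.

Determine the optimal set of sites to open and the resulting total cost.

For any fixed open set, each work cell goes to its cheapest open site; total = fixed + service.
{Farrow}: Z1→Farrow 3·19=57, Z2→Farrow 11·11=121, Z3→Farrow 9·5=45, Z4→Farrow 7·22=154, Z5→Farrow 3·8=24, Z6→Farrow 9·10=90, Z7→Farrow 6·12=72, Z8→Farrow 4·18=72. Service 635; fixed 112; total 747.
{Tring, Farrow}: service 562 + fixed 187 = 749
{Farrow, Orton}: service 624 + fixed 202 = 826
{Tring, Farrow, Orton}: service 551 + fixed 277 = 828
No other subset beats 747.

Open Farrow only; minimum total cost 747.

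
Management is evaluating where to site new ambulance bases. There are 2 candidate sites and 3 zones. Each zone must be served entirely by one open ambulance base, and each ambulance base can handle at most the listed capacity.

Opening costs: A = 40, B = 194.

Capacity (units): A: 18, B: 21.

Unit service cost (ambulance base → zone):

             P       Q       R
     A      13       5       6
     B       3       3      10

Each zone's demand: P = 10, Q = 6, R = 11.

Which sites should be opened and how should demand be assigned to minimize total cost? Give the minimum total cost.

Open {A, B}: P→B 3·10=30, Q→B 3·6=18, R→A 6·11=66.
Loads: A carries 11/18, B carries 16/21. Service 114; fixed 234; total 348.
Next best feasible plan costs 360.

Minimum total cost: 348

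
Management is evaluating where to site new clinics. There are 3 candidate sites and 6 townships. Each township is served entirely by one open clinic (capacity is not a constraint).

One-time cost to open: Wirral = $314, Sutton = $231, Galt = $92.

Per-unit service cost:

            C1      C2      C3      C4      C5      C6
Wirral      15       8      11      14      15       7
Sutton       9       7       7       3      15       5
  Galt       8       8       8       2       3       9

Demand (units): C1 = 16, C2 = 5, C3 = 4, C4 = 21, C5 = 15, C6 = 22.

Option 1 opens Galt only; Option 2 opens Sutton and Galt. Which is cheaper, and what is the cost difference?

Option 1: {Galt}: C1→Galt 8·16=128, C2→Galt 8·5=40, C3→Galt 8·4=32, C4→Galt 2·21=42, C5→Galt 3·15=45, C6→Galt 9·22=198. Service 485; fixed 92; total 577.
Option 2: {Sutton, Galt}: C1→Galt 8·16=128, C2→Sutton 7·5=35, C3→Sutton 7·4=28, C4→Galt 2·21=42, C5→Galt 3·15=45, C6→Sutton 5·22=110. Service 388; fixed 323; total 711.
Difference: |577 − 711| = 134.

Option 1 is cheaper by 134.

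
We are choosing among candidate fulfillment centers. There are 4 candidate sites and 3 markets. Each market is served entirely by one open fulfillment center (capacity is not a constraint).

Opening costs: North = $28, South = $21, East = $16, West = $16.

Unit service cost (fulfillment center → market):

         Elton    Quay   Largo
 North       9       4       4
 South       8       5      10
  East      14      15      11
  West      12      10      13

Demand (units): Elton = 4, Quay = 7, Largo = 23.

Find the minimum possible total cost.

For any fixed open set, each market goes to its cheapest open site; total = fixed + service.
{North}: Elton→North 9·4=36, Quay→North 4·7=28, Largo→North 4·23=92. Service 156; fixed 28; total 184.
{North, East}: service 156 + fixed 44 = 200
{North, West}: service 156 + fixed 44 = 200
{North, South, East, West}: service 152 + fixed 81 = 233
(All 15 nonempty subsets were checked; North only is lowest.)

Minimum total cost: 184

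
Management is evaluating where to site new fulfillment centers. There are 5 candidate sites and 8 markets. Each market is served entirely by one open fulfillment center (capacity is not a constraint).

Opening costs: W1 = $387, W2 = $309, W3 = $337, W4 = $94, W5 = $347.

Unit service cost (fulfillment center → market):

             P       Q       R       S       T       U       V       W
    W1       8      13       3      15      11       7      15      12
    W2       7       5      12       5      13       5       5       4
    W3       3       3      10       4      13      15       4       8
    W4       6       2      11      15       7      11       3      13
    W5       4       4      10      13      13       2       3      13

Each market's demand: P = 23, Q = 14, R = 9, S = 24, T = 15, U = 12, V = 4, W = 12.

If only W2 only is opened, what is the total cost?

Total cost: 1091

Each market is assigned to its cheapest site among the open ones.
{W2}: P→W2 7·23=161, Q→W2 5·14=70, R→W2 12·9=108, S→W2 5·24=120, T→W2 13·15=195, U→W2 5·12=60, V→W2 5·4=20, W→W2 4·12=48. Service 782; fixed 309; total 1091.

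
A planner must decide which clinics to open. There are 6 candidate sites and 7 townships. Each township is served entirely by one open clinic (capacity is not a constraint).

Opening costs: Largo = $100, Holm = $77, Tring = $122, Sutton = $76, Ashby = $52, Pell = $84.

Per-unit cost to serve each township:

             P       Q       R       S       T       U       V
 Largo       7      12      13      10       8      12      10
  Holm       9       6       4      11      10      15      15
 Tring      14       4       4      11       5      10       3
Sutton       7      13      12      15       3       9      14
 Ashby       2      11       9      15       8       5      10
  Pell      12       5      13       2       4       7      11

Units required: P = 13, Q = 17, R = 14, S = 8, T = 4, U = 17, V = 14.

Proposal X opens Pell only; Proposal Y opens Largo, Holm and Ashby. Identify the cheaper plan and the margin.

Proposal X: {Pell}: P→Pell 12·13=156, Q→Pell 5·17=85, R→Pell 13·14=182, S→Pell 2·8=16, T→Pell 4·4=16, U→Pell 7·17=119, V→Pell 11·14=154. Service 728; fixed 84; total 812.
Proposal Y: {Largo, Holm, Ashby}: P→Ashby 2·13=26, Q→Holm 6·17=102, R→Holm 4·14=56, S→Largo 10·8=80, T→Largo 8·4=32, U→Ashby 5·17=85, V→Largo 10·14=140. Service 521; fixed 229; total 750.
Difference: |812 − 750| = 62.

Proposal Y is cheaper by 62.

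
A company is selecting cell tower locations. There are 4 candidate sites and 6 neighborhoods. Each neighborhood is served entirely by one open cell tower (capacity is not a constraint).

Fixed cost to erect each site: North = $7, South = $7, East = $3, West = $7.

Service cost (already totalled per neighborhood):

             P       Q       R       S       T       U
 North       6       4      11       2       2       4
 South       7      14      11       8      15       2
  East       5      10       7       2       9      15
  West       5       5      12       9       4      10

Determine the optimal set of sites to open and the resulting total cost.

Open North and East; minimum total cost 34.

For any fixed open set, each neighborhood goes to its cheapest open site; total = fixed + service.
{North, East}: P→East 5, Q→North 4, R→East 7, S→North 2, T→North 2, U→North 4. Service 24; fixed 10; total 34.
{North}: P→North 6, Q→North 4, R→North 11, S→North 2, T→North 2, U→North 4. Service 29; fixed 7; total 36.
{North, South, East}: service 22 + fixed 17 = 39
{North, South, East, West}: P→East 5, Q→North 4, R→East 7, S→North 2, T→North 2, U→South 2. Service 22; fixed 24; total 46.
(All 15 nonempty subsets were checked; North and East is lowest.)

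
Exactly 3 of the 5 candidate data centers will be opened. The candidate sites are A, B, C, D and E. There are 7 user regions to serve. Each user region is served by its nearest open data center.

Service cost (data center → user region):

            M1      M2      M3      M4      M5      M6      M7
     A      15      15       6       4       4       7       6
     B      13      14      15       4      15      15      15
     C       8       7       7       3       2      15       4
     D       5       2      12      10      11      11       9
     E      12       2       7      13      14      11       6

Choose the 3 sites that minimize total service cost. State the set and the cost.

Choose A, C and D; total service cost 29.

With exactly 3 open, each user region uses its cheapest among the chosen.
{A, C, D}: M1→D 5, M2→D 2, M3→A 6, M4→C 3, M5→C 2, M6→A 7, M7→C 4. Service cost 29.
{A, C, E}: service cost 32
{A, B, D}: service cost 34
Among all 10 size-3 choices, {A, C, D} is lowest.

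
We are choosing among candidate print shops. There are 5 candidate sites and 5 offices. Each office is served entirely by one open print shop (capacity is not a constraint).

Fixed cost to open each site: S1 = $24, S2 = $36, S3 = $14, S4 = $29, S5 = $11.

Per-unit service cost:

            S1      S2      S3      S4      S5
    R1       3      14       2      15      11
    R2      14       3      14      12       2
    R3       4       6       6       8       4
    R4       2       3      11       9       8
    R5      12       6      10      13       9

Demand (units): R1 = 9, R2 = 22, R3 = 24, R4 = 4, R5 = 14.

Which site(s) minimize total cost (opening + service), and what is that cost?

Open S2, S3 and S5; minimum total cost 315.

For any fixed open set, each office goes to its cheapest open site; total = fixed + service.
{S2, S3, S5}: R1→S3 2·9=18, R2→S5 2·22=44, R3→S5 4·24=96, R4→S2 3·4=12, R5→S2 6·14=84. Service 254; fixed 61; total 315.
{S1, S2, S5}: R1→S1 3·9=27, R2→S5 2·22=44, R3→S1 4·24=96, R4→S1 2·4=8, R5→S2 6·14=84. Service 259; fixed 71; total 330.
{S1, S2, S3, S5}: service 250 + fixed 85 = 335
{S1, S2, S3, S4, S5}: service 250 + fixed 114 = 364
No other subset beats 315.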